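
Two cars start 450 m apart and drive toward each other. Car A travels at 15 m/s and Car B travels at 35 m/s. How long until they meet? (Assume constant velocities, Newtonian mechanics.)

Combined speed: v_combined = 15 + 35 = 50 m/s
Time to meet: t = d/v_combined = 450/50 = 9.0 s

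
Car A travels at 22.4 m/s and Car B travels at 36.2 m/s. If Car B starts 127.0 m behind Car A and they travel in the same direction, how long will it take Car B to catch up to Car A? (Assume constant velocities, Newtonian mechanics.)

Relative speed: v_rel = 36.2 - 22.4 = 13.8 m/s
Time to catch: t = d₀/v_rel = 127.0/13.8 = 9.2 s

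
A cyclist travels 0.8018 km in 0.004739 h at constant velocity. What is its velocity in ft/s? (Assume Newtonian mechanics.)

d = 0.8018 km × 1000.0 = 801.8 m
t = 0.004739 h × 3600.0 = 17.0604 s
v = d / t = 801.8 / 17.0604 = 46.9977 m/s
v = 46.9977 m/s / 0.3048 = 154.2 ft/s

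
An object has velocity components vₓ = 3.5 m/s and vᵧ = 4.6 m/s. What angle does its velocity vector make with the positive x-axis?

θ = arctan(vᵧ/vₓ) = arctan(4.6/3.5) = 52.73°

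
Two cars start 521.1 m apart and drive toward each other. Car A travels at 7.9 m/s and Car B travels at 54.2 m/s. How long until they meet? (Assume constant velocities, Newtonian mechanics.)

Combined speed: v_combined = 7.9 + 54.2 = 62.1 m/s
Time to meet: t = d/v_combined = 521.1/62.1 = 8.39 s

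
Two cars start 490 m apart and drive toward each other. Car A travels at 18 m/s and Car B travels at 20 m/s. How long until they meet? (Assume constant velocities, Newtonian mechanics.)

Combined speed: v_combined = 18 + 20 = 38 m/s
Time to meet: t = d/v_combined = 490/38 = 12.89 s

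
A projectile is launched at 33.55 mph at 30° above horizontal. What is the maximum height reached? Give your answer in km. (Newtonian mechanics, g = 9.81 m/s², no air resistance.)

v₀ = 33.55 mph × 0.44704 = 14.9982 m/s
H = v₀² × sin²(θ) / (2g) = 14.9982² × sin(30°)² / (2 × 9.81) = 224.946 × 0.25 / 19.62 = 2.86628 m
H = 2.86628 m / 1000.0 = 0.002866 km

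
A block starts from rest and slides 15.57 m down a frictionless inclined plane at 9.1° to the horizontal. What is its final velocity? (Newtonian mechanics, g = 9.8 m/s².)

a = g sin(θ) = 9.8 × sin(9.1°) = 1.5499 m/s²
v = √(2ad) = √(2 × 1.5499 × 15.57) = 6.95 m/s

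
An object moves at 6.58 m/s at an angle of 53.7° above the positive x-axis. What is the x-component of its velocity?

vₓ = v cos(θ) = 6.58 × cos(53.7°) = 3.9 m/s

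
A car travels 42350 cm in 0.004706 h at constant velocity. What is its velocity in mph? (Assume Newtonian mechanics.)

d = 42350 cm × 0.01 = 423.5 m
t = 0.004706 h × 3600.0 = 16.9416 s
v = d / t = 423.5 / 16.9416 = 24.9976 m/s
v = 24.9976 m/s / 0.44704 = 55.92 mph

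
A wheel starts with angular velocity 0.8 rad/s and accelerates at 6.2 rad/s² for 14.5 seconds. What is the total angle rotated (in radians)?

θ = ω₀t + ½αt² = 0.8×14.5 + ½×6.2×14.5² = 663.38 rad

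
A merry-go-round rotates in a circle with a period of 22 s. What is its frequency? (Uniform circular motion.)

f = 1/T = 1/22 = 0.0455 Hz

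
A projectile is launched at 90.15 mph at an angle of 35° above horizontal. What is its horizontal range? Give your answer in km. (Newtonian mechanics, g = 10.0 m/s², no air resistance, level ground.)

v₀ = 90.15 mph × 0.44704 = 40.3007 m/s
R = v₀² × sin(2θ) / g = 40.3007² × sin(2 × 35°) / 10.0 = 1624.15 × 0.939693 / 10.0 = 152.62 m
R = 152.62 m / 1000.0 = 0.1526 km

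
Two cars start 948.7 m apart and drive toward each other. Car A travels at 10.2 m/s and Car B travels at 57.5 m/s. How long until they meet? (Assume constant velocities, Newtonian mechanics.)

Combined speed: v_combined = 10.2 + 57.5 = 67.7 m/s
Time to meet: t = d/v_combined = 948.7/67.7 = 14.01 s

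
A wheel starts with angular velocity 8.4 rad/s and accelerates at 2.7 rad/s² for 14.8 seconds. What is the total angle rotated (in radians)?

θ = ω₀t + ½αt² = 8.4×14.8 + ½×2.7×14.8² = 420.02 rad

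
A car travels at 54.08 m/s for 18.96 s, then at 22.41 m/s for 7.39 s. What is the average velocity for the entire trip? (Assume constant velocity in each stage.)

d₁ = v₁t₁ = 54.08 × 18.96 = 1025.3568 m
d₂ = v₂t₂ = 22.41 × 7.39 = 165.6099 m
d_total = 1190.9667 m, t_total = 26.35 s
v_avg = d_total/t_total = 1190.9667/26.35 = 45.2 m/s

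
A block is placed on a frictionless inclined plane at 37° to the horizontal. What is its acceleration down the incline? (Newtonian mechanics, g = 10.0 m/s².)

a = g sin(θ) = 10.0 × sin(37°) = 10.0 × 0.6018 = 6.02 m/s²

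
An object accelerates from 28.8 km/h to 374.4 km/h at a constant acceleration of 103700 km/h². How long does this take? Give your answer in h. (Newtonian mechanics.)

v₀ = 28.8 km/h × 0.2777777777777778 = 8.0 m/s
v = 374.4 km/h × 0.2777777777777778 = 104.0 m/s
a = 103700 km/h² × 7.716049382716049e-05 = 8.00154 m/s²
t = (v - v₀) / a = (104.0 - 8.0) / 8.00154 = 11.9977 s
t = 11.9977 s / 3600.0 = 0.003333 h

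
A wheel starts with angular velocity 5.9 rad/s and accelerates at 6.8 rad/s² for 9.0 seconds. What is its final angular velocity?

ω = ω₀ + αt = 5.9 + 6.8 × 9.0 = 67.1 rad/s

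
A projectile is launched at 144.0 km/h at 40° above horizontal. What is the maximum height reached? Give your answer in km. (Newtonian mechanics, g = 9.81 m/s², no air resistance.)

v₀ = 144.0 km/h × 0.2777777777777778 = 40.0 m/s
H = v₀² × sin²(θ) / (2g) = 40.0² × sin(40°)² / (2 × 9.81) = 1600.0 × 0.413176 / 19.62 = 33.6943 m
H = 33.6943 m / 1000.0 = 0.03369 km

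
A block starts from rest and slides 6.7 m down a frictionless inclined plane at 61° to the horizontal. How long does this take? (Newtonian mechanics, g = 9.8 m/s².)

a = g sin(θ) = 9.8 × sin(61°) = 8.5713 m/s²
t = √(2d/a) = √(2 × 6.7 / 8.5713) = 1.25 s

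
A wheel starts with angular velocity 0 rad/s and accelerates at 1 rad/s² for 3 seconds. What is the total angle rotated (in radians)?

θ = ω₀t + ½αt² = 0×3 + ½×1×3² = 4.5 rad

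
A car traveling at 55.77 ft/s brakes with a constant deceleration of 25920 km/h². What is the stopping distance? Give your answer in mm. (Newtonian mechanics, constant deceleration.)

v₀ = 55.77 ft/s × 0.3048 = 16.9987 m/s
a = 25920 km/h² × 7.716049382716049e-05 = 2.0 m/s²
d = v₀² / (2a) = 16.9987² / (2 × 2.0) = 288.956 / 4.0 = 72.239 m
d = 72.239 m / 0.001 = 72240 mm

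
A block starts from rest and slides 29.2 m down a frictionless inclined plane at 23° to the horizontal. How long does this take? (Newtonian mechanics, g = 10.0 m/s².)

a = g sin(θ) = 10.0 × sin(23°) = 3.9073 m/s²
t = √(2d/a) = √(2 × 29.2 / 3.9073) = 3.87 s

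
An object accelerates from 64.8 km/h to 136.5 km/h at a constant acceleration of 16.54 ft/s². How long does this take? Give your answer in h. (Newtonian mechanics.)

v₀ = 64.8 km/h × 0.2777777777777778 = 18.0 m/s
v = 136.5 km/h × 0.2777777777777778 = 37.9167 m/s
a = 16.54 ft/s² × 0.3048 = 5.04139 m/s²
t = (v - v₀) / a = (37.9167 - 18.0) / 5.04139 = 3.95064 s
t = 3.95064 s / 3600.0 = 0.001097 h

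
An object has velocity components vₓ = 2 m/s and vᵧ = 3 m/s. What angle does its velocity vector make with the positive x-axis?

θ = arctan(vᵧ/vₓ) = arctan(3/2) = 56.31°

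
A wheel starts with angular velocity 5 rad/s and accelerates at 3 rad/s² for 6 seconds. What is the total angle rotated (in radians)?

θ = ω₀t + ½αt² = 5×6 + ½×3×6² = 84.0 rad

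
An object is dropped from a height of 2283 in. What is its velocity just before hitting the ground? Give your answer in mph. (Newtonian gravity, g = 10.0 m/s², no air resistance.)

h = 2283 in × 0.0254 = 57.9882 m
v = √(2gh) = √(2 × 10.0 × 57.9882) = 34.0553 m/s
v = 34.0553 m/s / 0.44704 = 76.18 mph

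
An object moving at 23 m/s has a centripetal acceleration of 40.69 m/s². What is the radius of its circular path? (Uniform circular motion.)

r = v²/a_c = 23²/40.69 = 13.0 m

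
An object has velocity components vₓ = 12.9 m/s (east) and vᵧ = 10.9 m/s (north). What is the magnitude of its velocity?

|v| = √(vₓ² + vᵧ²) = √(12.9² + 10.9²) = √(285.22) = 16.89 m/s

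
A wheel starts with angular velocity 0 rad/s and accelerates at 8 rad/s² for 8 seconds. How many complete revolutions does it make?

θ = ω₀t + ½αt² = 0×8 + ½×8×8² = 256.0 rad
Total revolutions = θ/(2π) = 256.0/(2π) = 40.74
Complete revolutions = ⌊40.74⌋ = 40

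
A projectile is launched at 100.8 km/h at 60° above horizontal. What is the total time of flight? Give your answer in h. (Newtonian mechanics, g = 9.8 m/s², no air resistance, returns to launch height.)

v₀ = 100.8 km/h × 0.2777777777777778 = 28.0 m/s
T = 2 × v₀ × sin(θ) / g = 2 × 28.0 × sin(60°) / 9.8 = 2 × 28.0 × 0.866025 / 9.8 = 4.94871 s
T = 4.94871 s / 3600.0 = 0.001375 h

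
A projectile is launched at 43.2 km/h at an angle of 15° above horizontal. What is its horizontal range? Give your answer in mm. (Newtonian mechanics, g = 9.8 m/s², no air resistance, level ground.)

v₀ = 43.2 km/h × 0.2777777777777778 = 12.0 m/s
R = v₀² × sin(2θ) / g = 12.0² × sin(2 × 15°) / 9.8 = 144.0 × 0.5 / 9.8 = 7.34694 m
R = 7.34694 m / 0.001 = 7347 mm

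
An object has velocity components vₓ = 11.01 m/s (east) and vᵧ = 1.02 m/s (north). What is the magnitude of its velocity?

|v| = √(vₓ² + vᵧ²) = √(11.01² + 1.02²) = √(122.2605) = 11.06 m/s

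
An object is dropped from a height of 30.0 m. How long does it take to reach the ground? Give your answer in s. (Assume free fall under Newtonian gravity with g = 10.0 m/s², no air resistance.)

t = √(2h/g) = √(2 × 30.0 / 10.0) = 2.449 s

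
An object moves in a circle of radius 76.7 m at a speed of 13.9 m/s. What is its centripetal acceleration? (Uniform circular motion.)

a_c = v²/r = 13.9²/76.7 = 193.21/76.7 = 2.52 m/s²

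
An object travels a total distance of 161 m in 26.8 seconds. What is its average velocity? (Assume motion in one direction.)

v_avg = Δd / Δt = 161 / 26.8 = 6.01 m/s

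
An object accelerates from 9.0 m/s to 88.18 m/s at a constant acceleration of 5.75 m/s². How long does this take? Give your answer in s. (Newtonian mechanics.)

t = (v - v₀) / a = (88.18 - 9.0) / 5.75 = 13.77 s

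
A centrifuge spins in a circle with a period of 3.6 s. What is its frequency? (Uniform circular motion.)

f = 1/T = 1/3.6 = 0.2778 Hz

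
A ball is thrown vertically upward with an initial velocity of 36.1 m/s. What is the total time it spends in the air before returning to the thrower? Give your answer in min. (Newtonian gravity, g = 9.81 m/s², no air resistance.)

t_total = 2 × v₀ / g = 2 × 36.1 / 9.81 = 7.35984 s
t_total = 7.35984 s / 60.0 = 0.1227 min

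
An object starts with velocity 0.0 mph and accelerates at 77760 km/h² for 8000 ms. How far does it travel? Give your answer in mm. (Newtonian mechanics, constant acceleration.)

v₀ = 0.0 mph × 0.44704 = 0.0 m/s
a = 77760 km/h² × 7.716049382716049e-05 = 6.0 m/s²
t = 8000 ms × 0.001 = 8.0 s
d = v₀ × t + ½ × a × t² = 0.0 × 8.0 + 0.5 × 6.0 × 8.0² = 192.0 m
d = 192.0 m / 0.001 = 192000 mm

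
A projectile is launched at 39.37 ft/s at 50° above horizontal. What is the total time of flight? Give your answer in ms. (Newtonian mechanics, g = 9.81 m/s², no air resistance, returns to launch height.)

v₀ = 39.37 ft/s × 0.3048 = 12.0 m/s
T = 2 × v₀ × sin(θ) / g = 2 × 12.0 × sin(50°) / 9.81 = 2 × 12.0 × 0.766044 / 9.81 = 1.87411 s
T = 1.87411 s / 0.001 = 1874 ms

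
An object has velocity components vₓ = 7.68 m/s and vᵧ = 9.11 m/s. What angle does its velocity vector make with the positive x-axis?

θ = arctan(vᵧ/vₓ) = arctan(9.11/7.68) = 49.87°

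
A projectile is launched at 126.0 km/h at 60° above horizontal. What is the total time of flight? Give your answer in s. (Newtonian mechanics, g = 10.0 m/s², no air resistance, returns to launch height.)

v₀ = 126.0 km/h × 0.2777777777777778 = 35.0 m/s
T = 2 × v₀ × sin(θ) / g = 2 × 35.0 × sin(60°) / 10.0 = 2 × 35.0 × 0.866025 / 10.0 = 6.062 s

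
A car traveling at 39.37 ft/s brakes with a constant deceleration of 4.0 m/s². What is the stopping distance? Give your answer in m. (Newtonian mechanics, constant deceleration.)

v₀ = 39.37 ft/s × 0.3048 = 12.0 m/s
d = v₀² / (2a) = 12.0² / (2 × 4.0) = 144.0 / 8.0 = 18.0 m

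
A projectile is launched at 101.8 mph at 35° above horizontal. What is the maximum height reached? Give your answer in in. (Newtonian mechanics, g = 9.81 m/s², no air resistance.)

v₀ = 101.8 mph × 0.44704 = 45.5087 m/s
H = v₀² × sin²(θ) / (2g) = 45.5087² × sin(35°)² / (2 × 9.81) = 2071.04 × 0.32899 / 19.62 = 34.7274 m
H = 34.7274 m / 0.0254 = 1367 in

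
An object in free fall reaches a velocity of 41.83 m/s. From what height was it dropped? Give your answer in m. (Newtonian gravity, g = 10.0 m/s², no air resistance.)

h = v² / (2g) = 41.83² / (2 × 10.0) = 87.49 m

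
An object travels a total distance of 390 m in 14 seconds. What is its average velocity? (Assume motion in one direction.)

v_avg = Δd / Δt = 390 / 14 = 27.86 m/s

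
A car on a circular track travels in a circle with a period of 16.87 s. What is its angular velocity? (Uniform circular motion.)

ω = 2π/T = 2π/16.87 = 0.3724 rad/s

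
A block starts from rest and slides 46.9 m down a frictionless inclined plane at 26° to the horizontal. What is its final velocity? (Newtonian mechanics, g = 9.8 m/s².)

a = g sin(θ) = 9.8 × sin(26°) = 4.296 m/s²
v = √(2ad) = √(2 × 4.296 × 46.9) = 20.07 m/s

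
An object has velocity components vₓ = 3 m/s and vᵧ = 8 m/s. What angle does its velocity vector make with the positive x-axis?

θ = arctan(vᵧ/vₓ) = arctan(8/3) = 69.44°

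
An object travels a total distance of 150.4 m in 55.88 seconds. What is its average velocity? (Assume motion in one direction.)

v_avg = Δd / Δt = 150.4 / 55.88 = 2.69 m/s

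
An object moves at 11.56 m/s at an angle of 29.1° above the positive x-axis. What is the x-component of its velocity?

vₓ = v cos(θ) = 11.56 × cos(29.1°) = 10.1 m/s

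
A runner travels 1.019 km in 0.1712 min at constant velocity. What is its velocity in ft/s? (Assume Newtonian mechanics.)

d = 1.019 km × 1000.0 = 1019.0 m
t = 0.1712 min × 60.0 = 10.272 s
v = d / t = 1019.0 / 10.272 = 99.2017 m/s
v = 99.2017 m/s / 0.3048 = 325.5 ft/s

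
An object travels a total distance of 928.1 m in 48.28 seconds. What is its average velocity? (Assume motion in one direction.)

v_avg = Δd / Δt = 928.1 / 48.28 = 19.22 m/s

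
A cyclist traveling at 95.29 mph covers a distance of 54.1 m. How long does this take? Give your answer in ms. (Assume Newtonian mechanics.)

v = 95.29 mph × 0.44704 = 42.5984 m/s
t = d / v = 54.1 / 42.5984 = 1.27 s
t = 1.27 s / 0.001 = 1270 ms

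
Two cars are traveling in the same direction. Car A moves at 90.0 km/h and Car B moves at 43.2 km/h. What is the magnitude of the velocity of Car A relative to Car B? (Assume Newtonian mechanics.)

v_rel = |v_A - v_B| = |90.0 - 43.2| = 46.8 km/h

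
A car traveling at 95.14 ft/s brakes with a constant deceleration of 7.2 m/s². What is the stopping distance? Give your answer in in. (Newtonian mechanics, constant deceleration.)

v₀ = 95.14 ft/s × 0.3048 = 28.9987 m/s
d = v₀² / (2a) = 28.9987² / (2 × 7.2) = 840.925 / 14.4 = 58.3976 m
d = 58.3976 m / 0.0254 = 2299 in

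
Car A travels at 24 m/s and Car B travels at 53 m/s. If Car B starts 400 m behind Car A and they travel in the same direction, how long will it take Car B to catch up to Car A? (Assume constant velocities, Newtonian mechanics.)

Relative speed: v_rel = 53 - 24 = 29 m/s
Time to catch: t = d₀/v_rel = 400/29 = 13.79 s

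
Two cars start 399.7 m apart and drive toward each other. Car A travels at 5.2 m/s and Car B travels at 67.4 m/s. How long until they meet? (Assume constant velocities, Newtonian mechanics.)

Combined speed: v_combined = 5.2 + 67.4 = 72.6 m/s
Time to meet: t = d/v_combined = 399.7/72.6 = 5.51 s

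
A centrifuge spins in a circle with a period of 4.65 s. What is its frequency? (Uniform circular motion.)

f = 1/T = 1/4.65 = 0.2151 Hz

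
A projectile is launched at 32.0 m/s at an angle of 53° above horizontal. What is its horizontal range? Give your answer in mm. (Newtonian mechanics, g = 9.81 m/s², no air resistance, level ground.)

R = v₀² × sin(2θ) / g = 32.0² × sin(2 × 53°) / 9.81 = 1024.0 × 0.961262 / 9.81 = 100.34 m
R = 100.34 m / 0.001 = 100300 mm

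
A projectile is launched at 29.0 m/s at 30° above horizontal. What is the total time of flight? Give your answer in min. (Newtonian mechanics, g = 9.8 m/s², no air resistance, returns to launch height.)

T = 2 × v₀ × sin(θ) / g = 2 × 29.0 × sin(30°) / 9.8 = 2 × 29.0 × 0.5 / 9.8 = 2.95918 s
T = 2.95918 s / 60.0 = 0.04932 min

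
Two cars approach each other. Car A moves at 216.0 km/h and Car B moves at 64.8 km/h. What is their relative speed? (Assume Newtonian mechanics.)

v_rel = v_A + v_B = 216.0 + 64.8 = 280.8 km/h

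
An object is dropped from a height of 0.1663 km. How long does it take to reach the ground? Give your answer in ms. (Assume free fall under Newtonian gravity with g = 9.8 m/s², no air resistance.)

h = 0.1663 km × 1000.0 = 166.3 m
t = √(2h/g) = √(2 × 166.3 / 9.8) = 5.8257 s
t = 5.8257 s / 0.001 = 5826 ms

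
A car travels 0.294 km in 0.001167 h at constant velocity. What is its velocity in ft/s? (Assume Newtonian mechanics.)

d = 0.294 km × 1000.0 = 294.0 m
t = 0.001167 h × 3600.0 = 4.2012 s
v = d / t = 294.0 / 4.2012 = 69.98 m/s
v = 69.98 m/s / 0.3048 = 229.6 ft/s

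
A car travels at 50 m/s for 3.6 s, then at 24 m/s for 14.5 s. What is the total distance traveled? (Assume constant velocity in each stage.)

d₁ = v₁t₁ = 50 × 3.6 = 180.0 m
d₂ = v₂t₂ = 24 × 14.5 = 348.0 m
d_total = 180.0 + 348.0 = 528.0 m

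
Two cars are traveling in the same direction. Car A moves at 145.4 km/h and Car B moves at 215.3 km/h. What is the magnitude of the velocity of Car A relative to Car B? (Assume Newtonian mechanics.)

v_rel = |v_A - v_B| = |145.4 - 215.3| = 69.9 km/h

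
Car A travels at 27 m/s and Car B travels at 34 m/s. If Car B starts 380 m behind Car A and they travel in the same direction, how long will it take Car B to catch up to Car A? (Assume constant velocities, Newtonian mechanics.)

Relative speed: v_rel = 34 - 27 = 7 m/s
Time to catch: t = d₀/v_rel = 380/7 = 54.29 s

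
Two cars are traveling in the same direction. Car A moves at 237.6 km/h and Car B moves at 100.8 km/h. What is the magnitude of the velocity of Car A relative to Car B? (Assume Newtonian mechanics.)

v_rel = |v_A - v_B| = |237.6 - 100.8| = 136.8 km/h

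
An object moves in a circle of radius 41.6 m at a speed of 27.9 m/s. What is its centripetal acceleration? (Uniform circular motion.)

a_c = v²/r = 27.9²/41.6 = 778.41/41.6 = 18.71 m/s²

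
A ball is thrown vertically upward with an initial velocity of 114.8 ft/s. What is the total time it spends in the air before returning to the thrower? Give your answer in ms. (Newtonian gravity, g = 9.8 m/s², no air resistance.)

v₀ = 114.8 ft/s × 0.3048 = 34.991 m/s
t_total = 2 × v₀ / g = 2 × 34.991 / 9.8 = 7.14102 s
t_total = 7.14102 s / 0.001 = 7141 ms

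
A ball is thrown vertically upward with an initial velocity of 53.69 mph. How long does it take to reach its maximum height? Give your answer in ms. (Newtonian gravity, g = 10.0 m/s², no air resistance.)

v₀ = 53.69 mph × 0.44704 = 24.0016 m/s
t_up = v₀ / g = 24.0016 / 10.0 = 2.40016 s
t_up = 2.40016 s / 0.001 = 2400 ms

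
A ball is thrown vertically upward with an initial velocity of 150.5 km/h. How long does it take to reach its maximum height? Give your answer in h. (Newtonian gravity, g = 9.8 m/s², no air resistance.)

v₀ = 150.5 km/h × 0.2777777777777778 = 41.8056 m/s
t_up = v₀ / g = 41.8056 / 9.8 = 4.26588 s
t_up = 4.26588 s / 3600.0 = 0.001185 h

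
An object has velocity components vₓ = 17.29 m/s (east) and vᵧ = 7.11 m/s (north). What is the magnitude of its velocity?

|v| = √(vₓ² + vᵧ²) = √(17.29² + 7.11²) = √(349.4962) = 18.69 m/s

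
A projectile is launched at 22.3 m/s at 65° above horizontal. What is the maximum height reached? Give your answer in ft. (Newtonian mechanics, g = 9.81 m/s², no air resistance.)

H = v₀² × sin²(θ) / (2g) = 22.3² × sin(65°)² / (2 × 9.81) = 497.29 × 0.821394 / 19.62 = 20.8191 m
H = 20.8191 m / 0.3048 = 68.3 ft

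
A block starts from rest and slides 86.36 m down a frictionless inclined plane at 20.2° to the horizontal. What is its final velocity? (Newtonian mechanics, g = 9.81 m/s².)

a = g sin(θ) = 9.81 × sin(20.2°) = 3.3874 m/s²
v = √(2ad) = √(2 × 3.3874 × 86.36) = 24.19 m/s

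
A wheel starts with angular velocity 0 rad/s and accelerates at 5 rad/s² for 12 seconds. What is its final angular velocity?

ω = ω₀ + αt = 0 + 5 × 12 = 60 rad/s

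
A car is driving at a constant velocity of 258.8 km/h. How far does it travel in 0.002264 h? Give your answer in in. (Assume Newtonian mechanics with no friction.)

v = 258.8 km/h × 0.2777777777777778 = 71.8889 m/s
t = 0.002264 h × 3600.0 = 8.1504 s
d = v × t = 71.8889 × 8.1504 = 585.923 m
d = 585.923 m / 0.0254 = 23070 in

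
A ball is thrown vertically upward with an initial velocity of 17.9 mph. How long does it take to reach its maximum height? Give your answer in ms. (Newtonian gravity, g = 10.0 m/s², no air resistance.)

v₀ = 17.9 mph × 0.44704 = 8.00202 m/s
t_up = v₀ / g = 8.00202 / 10.0 = 0.800202 s
t_up = 0.800202 s / 0.001 = 800.2 ms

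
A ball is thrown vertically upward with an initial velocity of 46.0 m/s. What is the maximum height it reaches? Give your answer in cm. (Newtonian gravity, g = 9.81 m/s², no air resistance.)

h_max = v₀² / (2g) = 46.0² / (2 × 9.81) = 2116.0 / 19.62 = 107.849 m
h_max = 107.849 m / 0.01 = 10780 cm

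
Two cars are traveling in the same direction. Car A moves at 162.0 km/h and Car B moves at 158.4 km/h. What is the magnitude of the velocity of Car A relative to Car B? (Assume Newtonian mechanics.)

v_rel = |v_A - v_B| = |162.0 - 158.4| = 3.6 km/h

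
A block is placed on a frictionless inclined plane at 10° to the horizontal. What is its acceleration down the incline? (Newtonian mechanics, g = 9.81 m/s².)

a = g sin(θ) = 9.81 × sin(10°) = 9.81 × 0.1736 = 1.7 m/s²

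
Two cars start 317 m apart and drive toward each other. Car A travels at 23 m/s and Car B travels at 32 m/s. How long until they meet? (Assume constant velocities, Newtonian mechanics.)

Combined speed: v_combined = 23 + 32 = 55 m/s
Time to meet: t = d/v_combined = 317/55 = 5.76 s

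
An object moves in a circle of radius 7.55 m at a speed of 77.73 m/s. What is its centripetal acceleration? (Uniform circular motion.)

a_c = v²/r = 77.73²/7.55 = 6041.9529/7.55 = 800.26 m/s²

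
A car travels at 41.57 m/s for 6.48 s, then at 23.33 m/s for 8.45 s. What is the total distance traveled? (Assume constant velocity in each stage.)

d₁ = v₁t₁ = 41.57 × 6.48 = 269.3736 m
d₂ = v₂t₂ = 23.33 × 8.45 = 197.1385 m
d_total = 269.3736 + 197.1385 = 466.51 m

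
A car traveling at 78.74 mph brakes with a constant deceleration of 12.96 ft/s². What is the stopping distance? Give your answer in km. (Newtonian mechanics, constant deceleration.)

v₀ = 78.74 mph × 0.44704 = 35.1999 m/s
a = 12.96 ft/s² × 0.3048 = 3.95021 m/s²
d = v₀² / (2a) = 35.1999² / (2 × 3.95021) = 1239.03 / 7.90042 = 156.831 m
d = 156.831 m / 1000.0 = 0.1568 km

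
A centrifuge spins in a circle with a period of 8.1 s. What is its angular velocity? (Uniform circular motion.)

ω = 2π/T = 2π/8.1 = 0.7757 rad/s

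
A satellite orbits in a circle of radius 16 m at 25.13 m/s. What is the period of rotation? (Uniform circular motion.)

T = 2πr/v = 2π×16/25.13 = 4.0 s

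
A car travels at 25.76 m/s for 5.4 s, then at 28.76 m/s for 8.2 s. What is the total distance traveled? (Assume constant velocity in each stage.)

d₁ = v₁t₁ = 25.76 × 5.4 = 139.104 m
d₂ = v₂t₂ = 28.76 × 8.2 = 235.832 m
d_total = 139.104 + 235.832 = 374.94 m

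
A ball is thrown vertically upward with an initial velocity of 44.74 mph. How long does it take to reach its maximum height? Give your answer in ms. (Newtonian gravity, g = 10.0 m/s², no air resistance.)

v₀ = 44.74 mph × 0.44704 = 20.0006 m/s
t_up = v₀ / g = 20.0006 / 10.0 = 2.00006 s
t_up = 2.00006 s / 0.001 = 2000 ms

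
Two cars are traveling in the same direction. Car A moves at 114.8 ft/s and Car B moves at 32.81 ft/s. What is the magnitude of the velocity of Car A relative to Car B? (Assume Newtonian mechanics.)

v_rel = |v_A - v_B| = |114.8 - 32.81| = 81.99 ft/s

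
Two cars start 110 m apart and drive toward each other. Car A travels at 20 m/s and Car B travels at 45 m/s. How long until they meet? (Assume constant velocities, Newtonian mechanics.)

Combined speed: v_combined = 20 + 45 = 65 m/s
Time to meet: t = d/v_combined = 110/65 = 1.69 s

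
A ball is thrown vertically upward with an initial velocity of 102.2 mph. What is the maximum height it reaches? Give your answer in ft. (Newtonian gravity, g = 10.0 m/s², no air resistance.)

v₀ = 102.2 mph × 0.44704 = 45.6875 m/s
h_max = v₀² / (2g) = 45.6875² / (2 × 10.0) = 2087.35 / 20.0 = 104.367 m
h_max = 104.367 m / 0.3048 = 342.4 ft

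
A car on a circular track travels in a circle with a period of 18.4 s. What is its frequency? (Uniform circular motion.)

f = 1/T = 1/18.4 = 0.0543 Hz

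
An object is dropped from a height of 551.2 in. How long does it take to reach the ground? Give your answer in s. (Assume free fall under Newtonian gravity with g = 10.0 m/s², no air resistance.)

h = 551.2 in × 0.0254 = 14.0005 m
t = √(2h/g) = √(2 × 14.0005 / 10.0) = 1.673 s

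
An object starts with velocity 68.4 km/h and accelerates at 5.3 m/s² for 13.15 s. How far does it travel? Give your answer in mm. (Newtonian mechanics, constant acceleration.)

v₀ = 68.4 km/h × 0.2777777777777778 = 19.0 m/s
d = v₀ × t + ½ × a × t² = 19.0 × 13.15 + 0.5 × 5.3 × 13.15² = 708.095 m
d = 708.095 m / 0.001 = 708100 mm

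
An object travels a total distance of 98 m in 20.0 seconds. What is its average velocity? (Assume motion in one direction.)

v_avg = Δd / Δt = 98 / 20.0 = 4.9 m/s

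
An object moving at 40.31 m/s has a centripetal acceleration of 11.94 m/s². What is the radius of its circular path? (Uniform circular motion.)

r = v²/a_c = 40.31²/11.94 = 136.09 m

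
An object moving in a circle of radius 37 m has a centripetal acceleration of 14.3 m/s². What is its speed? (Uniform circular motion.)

v = √(a_c × r) = √(14.3 × 37) = 23.0 m/s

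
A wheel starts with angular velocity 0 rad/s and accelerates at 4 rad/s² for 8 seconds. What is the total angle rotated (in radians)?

θ = ω₀t + ½αt² = 0×8 + ½×4×8² = 128.0 rad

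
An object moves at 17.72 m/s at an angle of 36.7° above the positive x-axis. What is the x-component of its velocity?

vₓ = v cos(θ) = 17.72 × cos(36.7°) = 14.21 m/s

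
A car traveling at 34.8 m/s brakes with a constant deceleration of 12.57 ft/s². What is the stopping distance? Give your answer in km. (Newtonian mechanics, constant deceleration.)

a = 12.57 ft/s² × 0.3048 = 3.83134 m/s²
d = v₀² / (2a) = 34.8² / (2 × 3.83134) = 1211.04 / 7.66268 = 158.044 m
d = 158.044 m / 1000.0 = 0.158 km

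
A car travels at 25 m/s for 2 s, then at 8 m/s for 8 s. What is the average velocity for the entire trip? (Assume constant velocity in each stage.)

d₁ = v₁t₁ = 25 × 2 = 50 m
d₂ = v₂t₂ = 8 × 8 = 64 m
d_total = 114 m, t_total = 10 s
v_avg = d_total/t_total = 114/10 = 11.4 m/s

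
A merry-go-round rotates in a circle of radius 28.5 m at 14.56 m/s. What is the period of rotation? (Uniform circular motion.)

T = 2πr/v = 2π×28.5/14.56 = 12.3 s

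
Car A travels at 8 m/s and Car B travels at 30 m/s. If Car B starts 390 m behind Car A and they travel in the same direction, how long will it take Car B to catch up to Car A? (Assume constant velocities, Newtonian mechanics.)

Relative speed: v_rel = 30 - 8 = 22 m/s
Time to catch: t = d₀/v_rel = 390/22 = 17.73 s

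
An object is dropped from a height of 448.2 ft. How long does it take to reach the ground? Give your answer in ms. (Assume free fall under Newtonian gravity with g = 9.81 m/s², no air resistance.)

h = 448.2 ft × 0.3048 = 136.611 m
t = √(2h/g) = √(2 × 136.611 / 9.81) = 5.27744 s
t = 5.27744 s / 0.001 = 5277 ms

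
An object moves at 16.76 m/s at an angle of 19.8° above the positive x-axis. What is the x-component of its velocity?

vₓ = v cos(θ) = 16.76 × cos(19.8°) = 15.77 m/s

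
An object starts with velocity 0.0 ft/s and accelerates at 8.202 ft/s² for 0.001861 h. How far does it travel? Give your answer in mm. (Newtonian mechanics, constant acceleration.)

v₀ = 0.0 ft/s × 0.3048 = 0.0 m/s
a = 8.202 ft/s² × 0.3048 = 2.49997 m/s²
t = 0.001861 h × 3600.0 = 6.6996 s
d = v₀ × t + ½ × a × t² = 0.0 × 6.6996 + 0.5 × 2.49997 × 6.6996² = 56.1051 m
d = 56.1051 m / 0.001 = 56110 mm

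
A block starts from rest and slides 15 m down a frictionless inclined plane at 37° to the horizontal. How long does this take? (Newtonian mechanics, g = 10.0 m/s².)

a = g sin(θ) = 10.0 × sin(37°) = 6.0182 m/s²
t = √(2d/a) = √(2 × 15 / 6.0182) = 2.23 s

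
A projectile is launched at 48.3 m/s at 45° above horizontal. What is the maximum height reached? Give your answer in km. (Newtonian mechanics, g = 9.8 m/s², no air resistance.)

H = v₀² × sin²(θ) / (2g) = 48.3² × sin(45°)² / (2 × 9.8) = 2332.89 × 0.5 / 19.6 = 59.5125 m
H = 59.5125 m / 1000.0 = 0.05951 km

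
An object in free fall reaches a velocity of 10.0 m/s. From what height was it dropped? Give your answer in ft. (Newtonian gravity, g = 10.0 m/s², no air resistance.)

h = v² / (2g) = 10.0² / (2 × 10.0) = 5.0 m
h = 5.0 m / 0.3048 = 16.4 ft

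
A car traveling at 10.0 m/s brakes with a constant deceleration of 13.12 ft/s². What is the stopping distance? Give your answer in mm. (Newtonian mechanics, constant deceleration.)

a = 13.12 ft/s² × 0.3048 = 3.99898 m/s²
d = v₀² / (2a) = 10.0² / (2 × 3.99898) = 100.0 / 7.99796 = 12.5032 m
d = 12.5032 m / 0.001 = 12500 mm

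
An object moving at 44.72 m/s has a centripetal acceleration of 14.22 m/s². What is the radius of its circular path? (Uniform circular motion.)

r = v²/a_c = 44.72²/14.22 = 140.64 m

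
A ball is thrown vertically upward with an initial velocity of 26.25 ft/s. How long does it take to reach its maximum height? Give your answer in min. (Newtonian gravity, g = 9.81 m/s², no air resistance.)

v₀ = 26.25 ft/s × 0.3048 = 8.001 m/s
t_up = v₀ / g = 8.001 / 9.81 = 0.815596 s
t_up = 0.815596 s / 60.0 = 0.01359 min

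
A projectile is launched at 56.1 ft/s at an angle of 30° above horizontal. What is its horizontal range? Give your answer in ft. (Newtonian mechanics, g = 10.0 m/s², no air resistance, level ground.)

v₀ = 56.1 ft/s × 0.3048 = 17.0993 m/s
R = v₀² × sin(2θ) / g = 17.0993² × sin(2 × 30°) / 10.0 = 292.386 × 0.866025 / 10.0 = 25.3214 m
R = 25.3214 m / 0.3048 = 83.08 ft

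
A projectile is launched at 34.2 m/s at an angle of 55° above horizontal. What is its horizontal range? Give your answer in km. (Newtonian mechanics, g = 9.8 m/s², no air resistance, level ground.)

R = v₀² × sin(2θ) / g = 34.2² × sin(2 × 55°) / 9.8 = 1169.64 × 0.939693 / 9.8 = 112.153 m
R = 112.153 m / 1000.0 = 0.1122 km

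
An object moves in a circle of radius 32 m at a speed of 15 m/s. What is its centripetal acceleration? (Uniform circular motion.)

a_c = v²/r = 15²/32 = 225/32 = 7.03 m/s²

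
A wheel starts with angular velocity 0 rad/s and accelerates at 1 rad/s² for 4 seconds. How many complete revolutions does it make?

θ = ω₀t + ½αt² = 0×4 + ½×1×4² = 8.0 rad
Total revolutions = θ/(2π) = 8.0/(2π) = 1.27
Complete revolutions = ⌊1.27⌋ = 1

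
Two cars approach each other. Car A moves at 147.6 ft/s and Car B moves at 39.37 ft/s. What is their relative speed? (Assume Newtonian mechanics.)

v_rel = v_A + v_B = 147.6 + 39.37 = 186.97 ft/s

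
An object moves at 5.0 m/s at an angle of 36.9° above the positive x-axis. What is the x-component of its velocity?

vₓ = v cos(θ) = 5.0 × cos(36.9°) = 4.0 m/s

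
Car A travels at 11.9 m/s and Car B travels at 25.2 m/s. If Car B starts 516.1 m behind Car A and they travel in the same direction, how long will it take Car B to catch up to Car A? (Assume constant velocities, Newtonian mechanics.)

Relative speed: v_rel = 25.2 - 11.9 = 13.3 m/s
Time to catch: t = d₀/v_rel = 516.1/13.3 = 38.8 s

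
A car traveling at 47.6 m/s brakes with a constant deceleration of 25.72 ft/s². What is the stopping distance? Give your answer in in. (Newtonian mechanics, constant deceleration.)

a = 25.72 ft/s² × 0.3048 = 7.83946 m/s²
d = v₀² / (2a) = 47.6² / (2 × 7.83946) = 2265.76 / 15.6789 = 144.51 m
d = 144.51 m / 0.0254 = 5689 in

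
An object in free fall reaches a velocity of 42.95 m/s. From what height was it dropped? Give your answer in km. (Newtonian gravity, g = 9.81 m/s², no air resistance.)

h = v² / (2g) = 42.95² / (2 × 9.81) = 94.0215 m
h = 94.0215 m / 1000.0 = 0.09402 km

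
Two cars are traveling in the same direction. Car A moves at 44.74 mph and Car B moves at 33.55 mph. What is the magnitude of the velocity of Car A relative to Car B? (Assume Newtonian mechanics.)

v_rel = |v_A - v_B| = |44.74 - 33.55| = 11.19 mph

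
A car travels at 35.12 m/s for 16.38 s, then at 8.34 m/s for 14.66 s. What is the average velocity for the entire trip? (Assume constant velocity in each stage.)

d₁ = v₁t₁ = 35.12 × 16.38 = 575.2656 m
d₂ = v₂t₂ = 8.34 × 14.66 = 122.2644 m
d_total = 697.53 m, t_total = 31.04 s
v_avg = d_total/t_total = 697.53/31.04 = 22.47 m/s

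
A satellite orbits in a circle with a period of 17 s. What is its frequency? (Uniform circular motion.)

f = 1/T = 1/17 = 0.0588 Hz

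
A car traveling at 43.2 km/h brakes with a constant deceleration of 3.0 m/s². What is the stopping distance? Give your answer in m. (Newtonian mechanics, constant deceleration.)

v₀ = 43.2 km/h × 0.2777777777777778 = 12.0 m/s
d = v₀² / (2a) = 12.0² / (2 × 3.0) = 144.0 / 6.0 = 24.0 m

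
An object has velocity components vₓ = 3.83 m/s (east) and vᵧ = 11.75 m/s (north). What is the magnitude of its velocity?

|v| = √(vₓ² + vᵧ²) = √(3.83² + 11.75²) = √(152.7314) = 12.36 m/s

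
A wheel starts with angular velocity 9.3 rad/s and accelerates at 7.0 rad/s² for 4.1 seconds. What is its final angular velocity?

ω = ω₀ + αt = 9.3 + 7.0 × 4.1 = 38.0 rad/s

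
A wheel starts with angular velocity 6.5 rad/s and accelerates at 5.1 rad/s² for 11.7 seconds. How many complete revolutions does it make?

θ = ω₀t + ½αt² = 6.5×11.7 + ½×5.1×11.7² = 425.1195 rad
Total revolutions = θ/(2π) = 425.1195/(2π) = 67.66
Complete revolutions = ⌊67.66⌋ = 67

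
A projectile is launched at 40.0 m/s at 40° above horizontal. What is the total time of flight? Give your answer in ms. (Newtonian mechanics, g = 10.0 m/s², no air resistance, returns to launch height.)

T = 2 × v₀ × sin(θ) / g = 2 × 40.0 × sin(40°) / 10.0 = 2 × 40.0 × 0.642788 / 10.0 = 5.1423 s
T = 5.1423 s / 0.001 = 5142 ms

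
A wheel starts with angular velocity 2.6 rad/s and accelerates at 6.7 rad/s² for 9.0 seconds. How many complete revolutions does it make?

θ = ω₀t + ½αt² = 2.6×9.0 + ½×6.7×9.0² = 294.75 rad
Total revolutions = θ/(2π) = 294.75/(2π) = 46.91
Complete revolutions = ⌊46.91⌋ = 46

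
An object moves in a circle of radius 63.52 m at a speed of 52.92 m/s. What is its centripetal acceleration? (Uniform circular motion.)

a_c = v²/r = 52.92²/63.52 = 2800.5264/63.52 = 44.09 m/s²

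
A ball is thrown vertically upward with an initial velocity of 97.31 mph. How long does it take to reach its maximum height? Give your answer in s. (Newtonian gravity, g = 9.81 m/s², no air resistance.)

v₀ = 97.31 mph × 0.44704 = 43.5015 m/s
t_up = v₀ / g = 43.5015 / 9.81 = 4.434 s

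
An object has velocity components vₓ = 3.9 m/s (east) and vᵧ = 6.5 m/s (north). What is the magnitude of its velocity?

|v| = √(vₓ² + vᵧ²) = √(3.9² + 6.5²) = √(57.46) = 7.58 m/s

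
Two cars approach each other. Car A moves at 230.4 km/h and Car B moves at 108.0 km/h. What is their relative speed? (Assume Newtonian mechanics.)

v_rel = v_A + v_B = 230.4 + 108.0 = 338.4 km/h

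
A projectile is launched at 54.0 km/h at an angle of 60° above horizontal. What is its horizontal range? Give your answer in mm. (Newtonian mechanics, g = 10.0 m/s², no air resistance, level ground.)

v₀ = 54.0 km/h × 0.2777777777777778 = 15.0 m/s
R = v₀² × sin(2θ) / g = 15.0² × sin(2 × 60°) / 10.0 = 225.0 × 0.866025 / 10.0 = 19.4856 m
R = 19.4856 m / 0.001 = 19490 mm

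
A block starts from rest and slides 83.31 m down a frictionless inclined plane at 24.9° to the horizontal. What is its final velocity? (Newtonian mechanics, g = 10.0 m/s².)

a = g sin(θ) = 10.0 × sin(24.9°) = 4.2104 m/s²
v = √(2ad) = √(2 × 4.2104 × 83.31) = 26.49 m/s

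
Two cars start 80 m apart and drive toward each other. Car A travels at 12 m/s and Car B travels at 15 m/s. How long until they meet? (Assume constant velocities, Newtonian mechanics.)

Combined speed: v_combined = 12 + 15 = 27 m/s
Time to meet: t = d/v_combined = 80/27 = 2.96 s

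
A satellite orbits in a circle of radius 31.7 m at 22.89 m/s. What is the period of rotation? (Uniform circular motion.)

T = 2πr/v = 2π×31.7/22.89 = 8.7 s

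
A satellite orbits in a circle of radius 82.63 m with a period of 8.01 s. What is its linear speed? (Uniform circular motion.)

v = 2πr/T = 2π×82.63/8.01 = 64.82 m/s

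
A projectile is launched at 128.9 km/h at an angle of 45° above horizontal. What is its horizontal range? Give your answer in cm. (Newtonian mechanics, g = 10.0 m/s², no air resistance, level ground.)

v₀ = 128.9 km/h × 0.2777777777777778 = 35.8056 m/s
R = v₀² × sin(2θ) / g = 35.8056² × sin(2 × 45°) / 10.0 = 1282.04 × 1.0 / 10.0 = 128.204 m
R = 128.204 m / 0.01 = 12820 cm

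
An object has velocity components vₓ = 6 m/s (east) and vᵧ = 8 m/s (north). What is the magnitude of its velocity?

|v| = √(vₓ² + vᵧ²) = √(6² + 8²) = √(100) = 10.0 m/s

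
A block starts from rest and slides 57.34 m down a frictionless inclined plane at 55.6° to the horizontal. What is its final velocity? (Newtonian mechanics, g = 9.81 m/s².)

a = g sin(θ) = 9.81 × sin(55.6°) = 8.0944 m/s²
v = √(2ad) = √(2 × 8.0944 × 57.34) = 30.47 m/s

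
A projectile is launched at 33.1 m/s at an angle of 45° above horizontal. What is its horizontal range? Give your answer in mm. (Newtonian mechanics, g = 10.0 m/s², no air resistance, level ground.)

R = v₀² × sin(2θ) / g = 33.1² × sin(2 × 45°) / 10.0 = 1095.61 × 1.0 / 10.0 = 109.561 m
R = 109.561 m / 0.001 = 109600 mm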